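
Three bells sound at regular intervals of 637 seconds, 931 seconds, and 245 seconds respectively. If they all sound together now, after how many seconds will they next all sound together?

60515 seconds

We need the least common multiple of the intervals.
637 = 7^2 × 13
931 = 7^2 × 19
245 = 5 × 7^2
LCM(637, 931, 245) = 5 × 7^2 × 13 × 19 = 60515.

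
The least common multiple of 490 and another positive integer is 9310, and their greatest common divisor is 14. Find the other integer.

266

gcd × lcm = product of the two integers, so the other integer is (14 × 9310) / 490 = 266.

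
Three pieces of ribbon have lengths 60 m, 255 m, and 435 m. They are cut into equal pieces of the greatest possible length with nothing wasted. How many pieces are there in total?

50

Piece length = gcd(60, 255, 435).
60 = 2^2 × 3 × 5
255 = 3 × 5 × 17
435 = 3 × 5 × 29
gcd(60, 255, 435) = 3 × 5 = 15.
Total pieces = 60/15 + 255/15 + 435/15 = 4 + 17 + 29 = 50.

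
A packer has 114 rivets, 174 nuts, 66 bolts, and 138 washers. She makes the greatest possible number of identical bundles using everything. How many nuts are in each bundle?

Number of bundles = gcd(114, 174, 66, 138).
114 = 2 × 3 × 19
174 = 2 × 3 × 29
66 = 2 × 3 × 11
138 = 2 × 3 × 23
gcd(114, 174, 66, 138) = 2 × 3 = 6.
nuts per bundle = 174 / 6 = 29.

29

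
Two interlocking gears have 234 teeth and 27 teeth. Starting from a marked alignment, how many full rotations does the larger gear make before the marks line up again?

The first common completion time is the LCM of the periods.
234 = 2 × 3^2 × 13
27 = 3^3
LCM(234, 27) = 2 × 3^3 × 13 = 702.
Rotations for period 234: 702 / 234 = 3.

3 rotations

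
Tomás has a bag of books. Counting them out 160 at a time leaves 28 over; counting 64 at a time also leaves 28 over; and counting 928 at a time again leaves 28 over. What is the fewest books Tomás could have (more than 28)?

N − 28 must be a common multiple of 160, 64, and 928.
160 = 2^5 × 5
64 = 2^6
928 = 2^5 × 29
LCM(160, 64, 928) = 2^6 × 5 × 29 = 9280.
Smallest N > 28 is LCM + 28 = 9280 + 28 = 9308.

9308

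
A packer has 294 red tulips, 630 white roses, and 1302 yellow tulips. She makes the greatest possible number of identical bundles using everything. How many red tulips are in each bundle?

Number of bundles = gcd(294, 630, 1302).
294 = 2 × 3 × 7^2
630 = 2 × 3^2 × 5 × 7
1302 = 2 × 3 × 7 × 31
gcd(294, 630, 1302) = 2 × 3 × 7 = 42.
red tulips per bundle = 294 / 42 = 7.

7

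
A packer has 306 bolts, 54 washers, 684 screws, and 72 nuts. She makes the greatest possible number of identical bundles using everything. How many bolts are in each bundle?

Number of bundles = gcd(306, 54, 684, 72).
306 = 2 × 3^2 × 17
54 = 2 × 3^3
684 = 2^2 × 3^2 × 19
72 = 2^3 × 3^2
gcd(306, 54, 684, 72) = 2 × 3^2 = 18.
bolts per bundle = 306 / 18 = 17.

17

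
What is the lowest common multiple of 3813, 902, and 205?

419430

3813 = 3 × 31 × 41
902 = 2 × 11 × 41
205 = 5 × 41
LCM(3813, 902, 205) = 2 × 3 × 5 × 11 × 31 × 41 = 419430.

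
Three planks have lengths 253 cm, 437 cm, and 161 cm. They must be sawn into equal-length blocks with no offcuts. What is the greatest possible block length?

The block length must divide every plank, so the greatest is gcd(253, 437, 161).
253 = 11 × 23
437 = 19 × 23
161 = 7 × 23
gcd(253, 437, 161) = 23.

23 cm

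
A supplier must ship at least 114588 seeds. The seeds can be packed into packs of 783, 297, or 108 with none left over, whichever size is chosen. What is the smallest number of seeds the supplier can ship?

137808

The number of seeds must be a common multiple of 783, 297, and 108, so a multiple of their LCM.
783 = 3^3 × 29
297 = 3^3 × 11
108 = 2^2 × 3^3
LCM(783, 297, 108) = 2^2 × 3^3 × 11 × 29 = 34452.
Smallest multiple of 34452 that is ≥ 114588: ⌈114588/34452⌉ × 34452 = 4 × 34452 = 137808.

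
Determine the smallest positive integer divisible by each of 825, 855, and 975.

611325

825 = 3 × 5^2 × 11
855 = 3^2 × 5 × 19
975 = 3 × 5^2 × 13
LCM(825, 855, 975) = 3^2 × 5^2 × 11 × 13 × 19 = 611325.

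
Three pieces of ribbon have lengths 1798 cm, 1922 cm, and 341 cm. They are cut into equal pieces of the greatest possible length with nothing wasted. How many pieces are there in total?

131

Piece length = gcd(1798, 1922, 341).
1798 = 2 × 29 × 31
1922 = 2 × 31^2
341 = 11 × 31
gcd(1798, 1922, 341) = 31.
Total pieces = 1798/31 + 1922/31 + 341/31 = 58 + 62 + 11 = 131.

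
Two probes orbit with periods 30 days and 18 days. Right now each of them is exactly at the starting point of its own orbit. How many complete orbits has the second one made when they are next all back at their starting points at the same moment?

5 orbits

All finish a whole number of cycles simultaneously at t = LCM of the periods.
30 = 2 × 3 × 5
18 = 2 × 3^2
LCM(30, 18) = 2 × 3^2 × 5 = 90.
Orbits for period 18: 90 / 18 = 5.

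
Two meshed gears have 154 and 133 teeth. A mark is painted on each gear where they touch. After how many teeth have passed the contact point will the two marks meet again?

We need the least common multiple of the intervals.
154 = 2 × 7 × 11
133 = 7 × 19
LCM(154, 133) = 2 × 7 × 11 × 19 = 2926.

2926 teeth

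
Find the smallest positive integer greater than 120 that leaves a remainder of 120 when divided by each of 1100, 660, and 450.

N − 120 must be a common multiple of 1100, 660, and 450.
1100 = 2^2 × 5^2 × 11
660 = 2^2 × 3 × 5 × 11
450 = 2 × 3^2 × 5^2
LCM(1100, 660, 450) = 2^2 × 3^2 × 5^2 × 11 = 9900.
Smallest N > 120 is LCM + 120 = 9900 + 120 = 10020.

10020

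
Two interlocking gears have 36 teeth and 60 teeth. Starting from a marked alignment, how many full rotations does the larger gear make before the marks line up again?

3 rotations

They are all back at their starting positions together after one LCM of the periods.
36 = 2^2 × 3^2
60 = 2^2 × 3 × 5
LCM(36, 60) = 2^2 × 3^2 × 5 = 180.
Rotations for period 60: 180 / 60 = 3.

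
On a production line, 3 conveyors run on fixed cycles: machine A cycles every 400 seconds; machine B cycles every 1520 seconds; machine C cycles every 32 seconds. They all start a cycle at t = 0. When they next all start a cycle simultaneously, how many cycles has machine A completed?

38 cycles

The first common completion time is the LCM of the periods.
400 = 2^4 × 5^2
1520 = 2^4 × 5 × 19
32 = 2^5
LCM(400, 1520, 32) = 2^5 × 5^2 × 19 = 15200.
Cycles for period 400: 15200 / 400 = 38.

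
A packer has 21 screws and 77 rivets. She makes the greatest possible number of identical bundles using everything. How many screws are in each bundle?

3

Number of bundles = gcd(21, 77).
21 = 3 × 7
77 = 7 × 11
gcd(21, 77) = 7.
screws per bundle = 21 / 7 = 3.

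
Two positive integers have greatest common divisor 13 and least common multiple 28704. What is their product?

373152

For any two positive integers, gcd × lcm = product = 13 × 28704 = 373152.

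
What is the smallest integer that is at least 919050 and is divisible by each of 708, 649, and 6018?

926772

The integer must be a common multiple of 708, 649, and 6018, so a multiple of their LCM.
708 = 2^2 × 3 × 59
649 = 11 × 59
6018 = 2 × 3 × 17 × 59
LCM(708, 649, 6018) = 2^2 × 3 × 11 × 17 × 59 = 132396.
Smallest multiple of 132396 that is ≥ 919050: ⌈919050/132396⌉ × 132396 = 7 × 132396 = 926772.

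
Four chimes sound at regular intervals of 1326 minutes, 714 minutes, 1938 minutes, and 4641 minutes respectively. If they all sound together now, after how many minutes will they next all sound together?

176358 minutes

We need the least common multiple of the intervals.
1326 = 2 × 3 × 13 × 17
714 = 2 × 3 × 7 × 17
1938 = 2 × 3 × 17 × 19
4641 = 3 × 7 × 13 × 17
LCM(1326, 714, 1938, 4641) = 2 × 3 × 7 × 13 × 17 × 19 = 176358.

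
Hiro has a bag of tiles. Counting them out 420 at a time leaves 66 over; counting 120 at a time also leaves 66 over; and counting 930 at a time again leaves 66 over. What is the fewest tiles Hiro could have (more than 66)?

26106

N − 66 must be a common multiple of 420, 120, and 930.
420 = 2^2 × 3 × 5 × 7
120 = 2^3 × 3 × 5
930 = 2 × 3 × 5 × 31
LCM(420, 120, 930) = 2^3 × 3 × 5 × 7 × 31 = 26040.
Smallest N > 66 is LCM + 66 = 26040 + 66 = 26106.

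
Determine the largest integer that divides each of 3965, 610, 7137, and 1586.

61

3965 = 5 × 13 × 61
610 = 2 × 5 × 61
7137 = 3^2 × 13 × 61
1586 = 2 × 13 × 61
gcd(3965, 610, 7137, 1586) = 61.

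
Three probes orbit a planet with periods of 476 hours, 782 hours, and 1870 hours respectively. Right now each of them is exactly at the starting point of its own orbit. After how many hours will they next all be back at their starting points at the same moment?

They coincide at every common multiple of the periods; the first is the LCM.
476 = 2^2 × 7 × 17
782 = 2 × 17 × 23
1870 = 2 × 5 × 11 × 17
LCM(476, 782, 1870) = 2^2 × 5 × 7 × 11 × 17 × 23 = 602140.

602140 hours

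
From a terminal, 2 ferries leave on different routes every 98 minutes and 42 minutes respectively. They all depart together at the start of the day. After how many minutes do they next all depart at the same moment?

They coincide at every common multiple of the periods; the first is the LCM.
98 = 2 × 7^2
42 = 2 × 3 × 7
LCM(98, 42) = 2 × 3 × 7^2 = 294.

294 minutes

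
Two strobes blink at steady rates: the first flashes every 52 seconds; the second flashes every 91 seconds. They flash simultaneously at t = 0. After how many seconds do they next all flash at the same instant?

364 seconds

They coincide at every common multiple of the periods; the first is the LCM.
52 = 2^2 × 13
91 = 7 × 13
LCM(52, 91) = 2^2 × 7 × 13 = 364.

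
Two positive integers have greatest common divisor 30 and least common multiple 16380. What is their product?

491400

For any two positive integers, gcd × lcm = product = 30 × 16380 = 491400.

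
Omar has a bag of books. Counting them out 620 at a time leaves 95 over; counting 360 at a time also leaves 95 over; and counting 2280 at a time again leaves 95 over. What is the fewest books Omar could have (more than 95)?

N − 95 must be a common multiple of 620, 360, and 2280.
620 = 2^2 × 5 × 31
360 = 2^3 × 3^2 × 5
2280 = 2^3 × 3 × 5 × 19
LCM(620, 360, 2280) = 2^3 × 3^2 × 5 × 19 × 31 = 212040.
Smallest N > 95 is LCM + 95 = 212040 + 95 = 212135.

212135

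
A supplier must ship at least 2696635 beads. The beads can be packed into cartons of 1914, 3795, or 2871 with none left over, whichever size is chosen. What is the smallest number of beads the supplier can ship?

3301650

The number of beads must be a common multiple of 1914, 3795, and 2871, so a multiple of their LCM.
1914 = 2 × 3 × 11 × 29
3795 = 3 × 5 × 11 × 23
2871 = 3^2 × 11 × 29
LCM(1914, 3795, 2871) = 2 × 3^2 × 5 × 11 × 23 × 29 = 660330.
Smallest multiple of 660330 that is ≥ 2696635: ⌈2696635/660330⌉ × 660330 = 5 × 660330 = 3301650.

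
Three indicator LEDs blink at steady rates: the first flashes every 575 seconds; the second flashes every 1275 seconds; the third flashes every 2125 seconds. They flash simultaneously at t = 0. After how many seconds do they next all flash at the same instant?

146625 seconds

We need the least common multiple of the intervals.
575 = 5^2 × 23
1275 = 3 × 5^2 × 17
2125 = 5^3 × 17
LCM(575, 1275, 2125) = 3 × 5^3 × 17 × 23 = 146625.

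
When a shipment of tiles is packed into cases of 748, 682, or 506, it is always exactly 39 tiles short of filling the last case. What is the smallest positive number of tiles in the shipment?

Being 39 short of a full case of size k means N ≡ −39 (mod k), i.e. N + 39 is a multiple of each size.
748 = 2^2 × 11 × 17
682 = 2 × 11 × 31
506 = 2 × 11 × 23
LCM(748, 682, 506) = 2^2 × 11 × 17 × 23 × 31 = 533324.
Smallest positive N is 533324 − 39 = 533285.

533285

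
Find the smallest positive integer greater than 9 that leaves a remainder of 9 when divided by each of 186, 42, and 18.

N − 9 must be a common multiple of 186, 42, and 18.
186 = 2 × 3 × 31
42 = 2 × 3 × 7
18 = 2 × 3^2
LCM(186, 42, 18) = 2 × 3^2 × 7 × 31 = 3906.
Smallest N > 9 is LCM + 9 = 3906 + 9 = 3915.

3915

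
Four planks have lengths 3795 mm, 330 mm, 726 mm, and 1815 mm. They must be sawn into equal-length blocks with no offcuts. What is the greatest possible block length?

The block length must divide every plank, so the greatest is gcd(3795, 330, 726, 1815).
3795 = 3 × 5 × 11 × 23
330 = 2 × 3 × 5 × 11
726 = 2 × 3 × 11^2
1815 = 3 × 5 × 11^2
gcd(3795, 330, 726, 1815) = 3 × 11 = 33.

33 mm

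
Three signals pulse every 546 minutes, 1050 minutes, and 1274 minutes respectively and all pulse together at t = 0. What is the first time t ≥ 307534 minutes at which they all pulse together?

382200 minutes

Joint pulses occur at multiples of LCM(546, 1050, 1274).
546 = 2 × 3 × 7 × 13
1050 = 2 × 3 × 5^2 × 7
1274 = 2 × 7^2 × 13
LCM(546, 1050, 1274) = 2 × 3 × 5^2 × 7^2 × 13 = 95550.
Smallest multiple of 95550 that is ≥ 307534: ⌈307534/95550⌉ × 95550 = 4 × 95550 = 382200.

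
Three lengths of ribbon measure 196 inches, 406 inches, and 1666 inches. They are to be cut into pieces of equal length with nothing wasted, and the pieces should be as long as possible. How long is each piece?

The greatest length dividing all of 196, 406, and 1666 is their gcd.
196 = 2^2 × 7^2
406 = 2 × 7 × 29
1666 = 2 × 7^2 × 17
gcd(196, 406, 1666) = 2 × 7 = 14.

14 inches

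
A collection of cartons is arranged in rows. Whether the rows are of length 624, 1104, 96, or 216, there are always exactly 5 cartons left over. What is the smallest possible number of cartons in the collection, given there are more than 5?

258341

N − 5 must be a common multiple of 624, 1104, 96, and 216.
624 = 2^4 × 3 × 13
1104 = 2^4 × 3 × 23
96 = 2^5 × 3
216 = 2^3 × 3^3
LCM(624, 1104, 96, 216) = 2^5 × 3^3 × 13 × 23 = 258336.
Smallest N > 5 is LCM + 5 = 258336 + 5 = 258341.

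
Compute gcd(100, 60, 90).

100 = 2^2 × 5^2
60 = 2^2 × 3 × 5
90 = 2 × 3^2 × 5
gcd(100, 60, 90) = 2 × 5 = 10.

10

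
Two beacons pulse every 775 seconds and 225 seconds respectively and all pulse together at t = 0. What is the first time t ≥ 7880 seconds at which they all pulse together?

Joint pulses occur at multiples of LCM(775, 225).
775 = 5^2 × 31
225 = 3^2 × 5^2
LCM(775, 225) = 3^2 × 5^2 × 31 = 6975.
Smallest multiple of 6975 that is ≥ 7880: ⌈7880/6975⌉ × 6975 = 2 × 6975 = 13950.

13950 seconds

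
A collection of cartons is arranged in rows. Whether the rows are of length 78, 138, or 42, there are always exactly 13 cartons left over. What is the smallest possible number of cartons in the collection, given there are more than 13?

N − 13 must be a common multiple of 78, 138, and 42.
78 = 2 × 3 × 13
138 = 2 × 3 × 23
42 = 2 × 3 × 7
LCM(78, 138, 42) = 2 × 3 × 7 × 13 × 23 = 12558.
Smallest N > 13 is LCM + 13 = 12558 + 13 = 12571.

12571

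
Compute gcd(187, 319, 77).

11

187 = 11 × 17
319 = 11 × 29
77 = 7 × 11
gcd(187, 319, 77) = 11.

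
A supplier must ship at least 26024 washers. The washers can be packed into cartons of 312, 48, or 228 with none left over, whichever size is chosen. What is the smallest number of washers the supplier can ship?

35568

The number of washers must be a common multiple of 312, 48, and 228, so a multiple of their LCM.
312 = 2^3 × 3 × 13
48 = 2^4 × 3
228 = 2^2 × 3 × 19
LCM(312, 48, 228) = 2^4 × 3 × 13 × 19 = 11856.
Smallest multiple of 11856 that is ≥ 26024: ⌈26024/11856⌉ × 11856 = 3 × 11856 = 35568.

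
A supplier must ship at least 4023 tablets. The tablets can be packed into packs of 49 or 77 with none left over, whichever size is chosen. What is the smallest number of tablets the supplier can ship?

The number of tablets must be a common multiple of 49 and 77, so a multiple of their LCM.
49 = 7^2
77 = 7 × 11
LCM(49, 77) = 7^2 × 11 = 539.
Smallest multiple of 539 that is ≥ 4023: ⌈4023/539⌉ × 539 = 8 × 539 = 4312.

4312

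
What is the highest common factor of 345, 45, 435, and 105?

15

345 = 3 × 5 × 23
45 = 3^2 × 5
435 = 3 × 5 × 29
105 = 3 × 5 × 7
gcd(345, 45, 435, 105) = 3 × 5 = 15.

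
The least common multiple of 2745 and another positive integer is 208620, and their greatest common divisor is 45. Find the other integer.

3420

gcd × lcm = product of the two integers, so the other integer is (45 × 208620) / 2745 = 3420.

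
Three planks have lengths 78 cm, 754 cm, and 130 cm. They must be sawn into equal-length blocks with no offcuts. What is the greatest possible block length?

This is the greatest common divisor of 78, 754, and 130.
78 = 2 × 3 × 13
754 = 2 × 13 × 29
130 = 2 × 5 × 13
gcd(78, 754, 130) = 2 × 13 = 26.

26 cm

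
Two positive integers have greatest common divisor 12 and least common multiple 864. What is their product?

For any two positive integers, gcd × lcm = product = 12 × 864 = 10368.

10368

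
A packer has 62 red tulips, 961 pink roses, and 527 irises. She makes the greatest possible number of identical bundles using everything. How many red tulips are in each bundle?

2

Number of bundles = gcd(62, 961, 527).
62 = 2 × 31
961 = 31^2
527 = 17 × 31
gcd(62, 961, 527) = 31.
red tulips per bundle = 62 / 31 = 2.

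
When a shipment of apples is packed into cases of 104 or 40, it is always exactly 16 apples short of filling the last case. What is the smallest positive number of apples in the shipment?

Being 16 short of a full case of size k means N ≡ −16 (mod k), i.e. N + 16 is a multiple of each size.
104 = 2^3 × 13
40 = 2^3 × 5
LCM(104, 40) = 2^3 × 5 × 13 = 520.
Smallest positive N is 520 − 16 = 504.

504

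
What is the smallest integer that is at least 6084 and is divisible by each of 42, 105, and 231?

6930

The integer must be a common multiple of 42, 105, and 231, so a multiple of their LCM.
42 = 2 × 3 × 7
105 = 3 × 5 × 7
231 = 3 × 7 × 11
LCM(42, 105, 231) = 2 × 3 × 5 × 7 × 11 = 2310.
Smallest multiple of 2310 that is ≥ 6084: ⌈6084/2310⌉ × 2310 = 3 × 2310 = 6930.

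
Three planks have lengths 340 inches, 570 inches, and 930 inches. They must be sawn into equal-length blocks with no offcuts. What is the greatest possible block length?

10 inches

The block length must divide every plank, so the greatest is gcd(340, 570, 930).
340 = 2^2 × 5 × 17
570 = 2 × 3 × 5 × 19
930 = 2 × 3 × 5 × 31
gcd(340, 570, 930) = 2 × 5 = 10.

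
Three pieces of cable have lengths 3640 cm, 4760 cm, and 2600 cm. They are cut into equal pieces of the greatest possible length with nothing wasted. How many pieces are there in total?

Piece length = gcd(3640, 4760, 2600).
3640 = 2^3 × 5 × 7 × 13
4760 = 2^3 × 5 × 7 × 17
2600 = 2^3 × 5^2 × 13
gcd(3640, 4760, 2600) = 2^3 × 5 = 40.
Total pieces = 3640/40 + 4760/40 + 2600/40 = 91 + 119 + 65 = 275.

275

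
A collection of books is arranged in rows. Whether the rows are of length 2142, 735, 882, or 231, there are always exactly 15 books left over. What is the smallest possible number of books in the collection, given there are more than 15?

824685

N − 15 must be a common multiple of 2142, 735, 882, and 231.
2142 = 2 × 3^2 × 7 × 17
735 = 3 × 5 × 7^2
882 = 2 × 3^2 × 7^2
231 = 3 × 7 × 11
LCM(2142, 735, 882, 231) = 2 × 3^2 × 5 × 7^2 × 11 × 17 = 824670.
Smallest N > 15 is LCM + 15 = 824670 + 15 = 824685.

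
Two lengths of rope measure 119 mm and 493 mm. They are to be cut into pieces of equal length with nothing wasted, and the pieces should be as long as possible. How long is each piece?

17 mm

Each piece length must divide every original length, so the longest possible is gcd(119, 493).
119 = 7 × 17
493 = 17 × 29
gcd(119, 493) = 17.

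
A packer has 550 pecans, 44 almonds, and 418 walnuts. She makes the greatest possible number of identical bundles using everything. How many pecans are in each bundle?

25

Number of bundles = gcd(550, 44, 418).
550 = 2 × 5^2 × 11
44 = 2^2 × 11
418 = 2 × 11 × 19
gcd(550, 44, 418) = 2 × 11 = 22.
pecans per bundle = 550 / 22 = 25.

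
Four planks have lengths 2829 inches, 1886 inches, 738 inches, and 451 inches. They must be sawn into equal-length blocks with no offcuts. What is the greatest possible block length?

41 inches

The block length must divide every plank, so the greatest is gcd(2829, 1886, 738, 451).
2829 = 3 × 23 × 41
1886 = 2 × 23 × 41
738 = 2 × 3^2 × 41
451 = 11 × 41
gcd(2829, 1886, 738, 451) = 41.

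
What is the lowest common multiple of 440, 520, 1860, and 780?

531960

440 = 2^3 × 5 × 11
520 = 2^3 × 5 × 13
1860 = 2^2 × 3 × 5 × 31
780 = 2^2 × 3 × 5 × 13
LCM(440, 520, 1860, 780) = 2^3 × 3 × 5 × 11 × 13 × 31 = 531960.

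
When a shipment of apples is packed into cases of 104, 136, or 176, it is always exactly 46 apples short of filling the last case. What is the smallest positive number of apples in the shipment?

38850

Being 46 short of a full case of size k means N ≡ −46 (mod k), i.e. N + 46 is a multiple of each size.
104 = 2^3 × 13
136 = 2^3 × 17
176 = 2^4 × 11
LCM(104, 136, 176) = 2^4 × 11 × 13 × 17 = 38896.
Smallest positive N is 38896 − 46 = 38850.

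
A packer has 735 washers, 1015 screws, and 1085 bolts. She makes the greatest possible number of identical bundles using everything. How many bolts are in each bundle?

31

Number of bundles = gcd(735, 1015, 1085).
735 = 3 × 5 × 7^2
1015 = 5 × 7 × 29
1085 = 5 × 7 × 31
gcd(735, 1015, 1085) = 5 × 7 = 35.
bolts per bundle = 1085 / 35 = 31.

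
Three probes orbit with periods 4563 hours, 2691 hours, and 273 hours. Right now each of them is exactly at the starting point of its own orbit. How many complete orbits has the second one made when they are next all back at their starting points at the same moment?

All finish a whole number of cycles simultaneously at t = LCM of the periods.
4563 = 3^3 × 13^2
2691 = 3^2 × 13 × 23
273 = 3 × 7 × 13
LCM(4563, 2691, 273) = 3^3 × 7 × 13^2 × 23 = 734643.
Orbits for period 2691: 734643 / 2691 = 273.

273 orbits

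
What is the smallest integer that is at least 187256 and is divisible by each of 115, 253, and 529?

203665

The integer must be a common multiple of 115, 253, and 529, so a multiple of their LCM.
115 = 5 × 23
253 = 11 × 23
529 = 23^2
LCM(115, 253, 529) = 5 × 11 × 23^2 = 29095.
Smallest multiple of 29095 that is ≥ 187256: ⌈187256/29095⌉ × 29095 = 7 × 29095 = 203665.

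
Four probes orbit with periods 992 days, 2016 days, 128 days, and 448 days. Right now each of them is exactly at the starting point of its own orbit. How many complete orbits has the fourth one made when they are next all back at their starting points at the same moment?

558 orbits

They are all back at their starting positions together after one LCM of the periods.
992 = 2^5 × 31
2016 = 2^5 × 3^2 × 7
128 = 2^7
448 = 2^6 × 7
LCM(992, 2016, 128, 448) = 2^7 × 3^2 × 7 × 31 = 249984.
Orbits for period 448: 249984 / 448 = 558.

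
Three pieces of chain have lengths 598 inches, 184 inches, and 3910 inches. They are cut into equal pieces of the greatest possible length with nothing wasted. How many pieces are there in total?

102

Piece length = gcd(598, 184, 3910).
598 = 2 × 13 × 23
184 = 2^3 × 23
3910 = 2 × 5 × 17 × 23
gcd(598, 184, 3910) = 2 × 23 = 46.
Total pieces = 598/46 + 184/46 + 3910/46 = 13 + 4 + 85 = 102.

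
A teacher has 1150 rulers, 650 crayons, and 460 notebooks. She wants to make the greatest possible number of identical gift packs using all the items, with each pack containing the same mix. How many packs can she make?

10 packs

The pack count must divide each quantity, so the greatest is gcd(1150, 650, 460).
1150 = 2 × 5^2 × 23
650 = 2 × 5^2 × 13
460 = 2^2 × 5 × 23
gcd(1150, 650, 460) = 2 × 5 = 10.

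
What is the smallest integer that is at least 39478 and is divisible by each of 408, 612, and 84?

The integer must be a common multiple of 408, 612, and 84, so a multiple of their LCM.
408 = 2^3 × 3 × 17
612 = 2^2 × 3^2 × 17
84 = 2^2 × 3 × 7
LCM(408, 612, 84) = 2^3 × 3^2 × 7 × 17 = 8568.
Smallest multiple of 8568 that is ≥ 39478: ⌈39478/8568⌉ × 8568 = 5 × 8568 = 42840.

42840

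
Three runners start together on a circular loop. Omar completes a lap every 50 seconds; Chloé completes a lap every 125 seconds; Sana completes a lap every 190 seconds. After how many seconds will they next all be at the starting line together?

4750 seconds

We need the least common multiple of the intervals.
50 = 2 × 5^2
125 = 5^3
190 = 2 × 5 × 19
LCM(50, 125, 190) = 2 × 5^3 × 19 = 4750.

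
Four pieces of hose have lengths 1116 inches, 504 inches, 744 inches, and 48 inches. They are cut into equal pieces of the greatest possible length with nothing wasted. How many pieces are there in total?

201

Piece length = gcd(1116, 504, 744, 48).
1116 = 2^2 × 3^2 × 31
504 = 2^3 × 3^2 × 7
744 = 2^3 × 3 × 31
48 = 2^4 × 3
gcd(1116, 504, 744, 48) = 2^2 × 3 = 12.
Total pieces = 1116/12 + 504/12 + 744/12 + 48/12 = 93 + 42 + 62 + 4 = 201.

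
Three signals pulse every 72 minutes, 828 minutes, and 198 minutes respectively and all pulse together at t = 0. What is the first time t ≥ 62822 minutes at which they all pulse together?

72864 minutes

Joint pulses occur at multiples of LCM(72, 828, 198).
72 = 2^3 × 3^2
828 = 2^2 × 3^2 × 23
198 = 2 × 3^2 × 11
LCM(72, 828, 198) = 2^3 × 3^2 × 11 × 23 = 18216.
Smallest multiple of 18216 that is ≥ 62822: ⌈62822/18216⌉ × 18216 = 4 × 18216 = 72864.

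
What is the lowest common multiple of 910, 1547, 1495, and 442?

910 = 2 × 5 × 7 × 13
1547 = 7 × 13 × 17
1495 = 5 × 13 × 23
442 = 2 × 13 × 17
LCM(910, 1547, 1495, 442) = 2 × 5 × 7 × 13 × 17 × 23 = 355810.

355810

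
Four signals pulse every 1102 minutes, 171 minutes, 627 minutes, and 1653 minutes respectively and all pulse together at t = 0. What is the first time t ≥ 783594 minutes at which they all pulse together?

872784 minutes

Joint pulses occur at multiples of LCM(1102, 171, 627, 1653).
1102 = 2 × 19 × 29
171 = 3^2 × 19
627 = 3 × 11 × 19
1653 = 3 × 19 × 29
LCM(1102, 171, 627, 1653) = 2 × 3^2 × 11 × 19 × 29 = 109098.
Smallest multiple of 109098 that is ≥ 783594: ⌈783594/109098⌉ × 109098 = 8 × 109098 = 872784.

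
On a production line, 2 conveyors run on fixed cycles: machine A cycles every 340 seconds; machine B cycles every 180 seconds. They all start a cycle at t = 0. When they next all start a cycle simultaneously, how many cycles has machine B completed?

17 cycles

The first common completion time is the LCM of the periods.
340 = 2^2 × 5 × 17
180 = 2^2 × 3^2 × 5
LCM(340, 180) = 2^2 × 3^2 × 5 × 17 = 3060.
Cycles for period 180: 3060 / 180 = 17.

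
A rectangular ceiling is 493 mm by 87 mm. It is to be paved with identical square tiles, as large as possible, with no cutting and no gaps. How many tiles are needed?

Tile side = gcd(493, 87).
493 = 17 × 29
87 = 3 × 29
gcd(493, 87) = 29.
Tiles: (493/29) × (87/29) = 17 × 3 = 51.

51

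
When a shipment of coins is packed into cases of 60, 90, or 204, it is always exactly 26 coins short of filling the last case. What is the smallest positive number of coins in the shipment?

3034

Being 26 short of a full case of size k means N ≡ −26 (mod k), i.e. N + 26 is a multiple of each size.
60 = 2^2 × 3 × 5
90 = 2 × 3^2 × 5
204 = 2^2 × 3 × 17
LCM(60, 90, 204) = 2^2 × 3^2 × 5 × 17 = 3060.
Smallest positive N is 3060 − 26 = 3034.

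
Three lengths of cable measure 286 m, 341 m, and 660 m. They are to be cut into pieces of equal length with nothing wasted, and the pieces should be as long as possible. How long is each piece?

The greatest length dividing all of 286, 341, and 660 is their gcd.
286 = 2 × 11 × 13
341 = 11 × 31
660 = 2^2 × 3 × 5 × 11
gcd(286, 341, 660) = 11.

11 m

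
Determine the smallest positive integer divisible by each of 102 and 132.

102 = 2 × 3 × 17
132 = 2^2 × 3 × 11
LCM(102, 132) = 2^2 × 3 × 11 × 17 = 2244.

2244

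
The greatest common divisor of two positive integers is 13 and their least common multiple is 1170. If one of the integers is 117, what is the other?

For two integers, gcd × lcm = product, so the other is (13 × 1170) / 117 = 15210 / 117 = 130.

130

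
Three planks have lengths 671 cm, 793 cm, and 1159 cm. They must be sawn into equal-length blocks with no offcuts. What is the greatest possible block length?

61 cm

This is the greatest common divisor of 671, 793, and 1159.
671 = 11 × 61
793 = 13 × 61
1159 = 19 × 61
gcd(671, 793, 1159) = 61.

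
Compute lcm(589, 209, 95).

589 = 19 × 31
209 = 11 × 19
95 = 5 × 19
LCM(589, 209, 95) = 5 × 11 × 19 × 31 = 32395.

32395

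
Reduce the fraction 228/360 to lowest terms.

228 = 2^2 × 3 × 19
360 = 2^3 × 3^2 × 5
gcd(228, 360) = 2^2 × 3 = 12.
Divide numerator and denominator by 12: 228/360 = 19/30.

19/30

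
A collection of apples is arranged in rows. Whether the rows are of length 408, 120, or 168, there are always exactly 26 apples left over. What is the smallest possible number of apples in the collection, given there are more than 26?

N − 26 must be a common multiple of 408, 120, and 168.
408 = 2^3 × 3 × 17
120 = 2^3 × 3 × 5
168 = 2^3 × 3 × 7
LCM(408, 120, 168) = 2^3 × 3 × 5 × 7 × 17 = 14280.
Smallest N > 26 is LCM + 26 = 14280 + 26 = 14306.

14306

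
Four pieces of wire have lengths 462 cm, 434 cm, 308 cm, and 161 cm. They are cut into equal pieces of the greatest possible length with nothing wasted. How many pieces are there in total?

Piece length = gcd(462, 434, 308, 161).
462 = 2 × 3 × 7 × 11
434 = 2 × 7 × 31
308 = 2^2 × 7 × 11
161 = 7 × 23
gcd(462, 434, 308, 161) = 7.
Total pieces = 462/7 + 434/7 + 308/7 + 161/7 = 66 + 62 + 44 + 23 = 195.

195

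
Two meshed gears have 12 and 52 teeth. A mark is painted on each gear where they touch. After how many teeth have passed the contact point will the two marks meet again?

The first simultaneous occurrence is after LCM of the individual periods.
12 = 2^2 × 3
52 = 2^2 × 13
LCM(12, 52) = 2^2 × 3 × 13 = 156.

156 teeth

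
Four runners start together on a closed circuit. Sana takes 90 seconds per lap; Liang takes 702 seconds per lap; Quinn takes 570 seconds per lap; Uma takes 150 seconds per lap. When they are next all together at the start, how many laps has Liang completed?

They are all back at their starting positions together after one LCM of the periods.
90 = 2 × 3^2 × 5
702 = 2 × 3^3 × 13
570 = 2 × 3 × 5 × 19
150 = 2 × 3 × 5^2
LCM(90, 702, 570, 150) = 2 × 3^3 × 5^2 × 13 × 19 = 333450.
Laps for period 702: 333450 / 702 = 475.

475 laps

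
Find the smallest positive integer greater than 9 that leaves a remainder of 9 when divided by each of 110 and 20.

229

N − 9 must be a common multiple of 110 and 20.
110 = 2 × 5 × 11
20 = 2^2 × 5
LCM(110, 20) = 2^2 × 5 × 11 = 220.
Smallest N > 9 is LCM + 9 = 220 + 9 = 229.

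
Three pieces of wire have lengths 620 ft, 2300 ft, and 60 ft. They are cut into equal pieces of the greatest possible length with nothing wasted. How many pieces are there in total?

Piece length = gcd(620, 2300, 60).
620 = 2^2 × 5 × 31
2300 = 2^2 × 5^2 × 23
60 = 2^2 × 3 × 5
gcd(620, 2300, 60) = 2^2 × 5 = 20.
Total pieces = 620/20 + 2300/20 + 60/20 = 31 + 115 + 3 = 149.

149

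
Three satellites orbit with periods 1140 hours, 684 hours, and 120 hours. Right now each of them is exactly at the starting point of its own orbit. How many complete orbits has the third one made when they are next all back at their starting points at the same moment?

They are all back at their starting positions together after one LCM of the periods.
1140 = 2^2 × 3 × 5 × 19
684 = 2^2 × 3^2 × 19
120 = 2^3 × 3 × 5
LCM(1140, 684, 120) = 2^3 × 3^2 × 5 × 19 = 6840.
Orbits for period 120: 6840 / 120 = 57.

57 orbits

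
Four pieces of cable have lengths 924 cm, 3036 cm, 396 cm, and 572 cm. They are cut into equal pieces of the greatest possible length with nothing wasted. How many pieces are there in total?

Piece length = gcd(924, 3036, 396, 572).
924 = 2^2 × 3 × 7 × 11
3036 = 2^2 × 3 × 11 × 23
396 = 2^2 × 3^2 × 11
572 = 2^2 × 11 × 13
gcd(924, 3036, 396, 572) = 2^2 × 11 = 44.
Total pieces = 924/44 + 3036/44 + 396/44 + 572/44 = 21 + 69 + 9 + 13 = 112.

112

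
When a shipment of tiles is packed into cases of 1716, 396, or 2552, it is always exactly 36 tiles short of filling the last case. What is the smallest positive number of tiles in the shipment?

Being 36 short of a full case of size k means N ≡ −36 (mod k), i.e. N + 36 is a multiple of each size.
1716 = 2^2 × 3 × 11 × 13
396 = 2^2 × 3^2 × 11
2552 = 2^3 × 11 × 29
LCM(1716, 396, 2552) = 2^3 × 3^2 × 11 × 13 × 29 = 298584.
Smallest positive N is 298584 − 36 = 298548.

298548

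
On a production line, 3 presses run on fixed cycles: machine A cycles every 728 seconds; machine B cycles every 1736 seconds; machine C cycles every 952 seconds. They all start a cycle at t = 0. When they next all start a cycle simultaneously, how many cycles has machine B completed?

221 cycles

The first common completion time is the LCM of the periods.
728 = 2^3 × 7 × 13
1736 = 2^3 × 7 × 31
952 = 2^3 × 7 × 17
LCM(728, 1736, 952) = 2^3 × 7 × 13 × 17 × 31 = 383656.
Cycles for period 1736: 383656 / 1736 = 221.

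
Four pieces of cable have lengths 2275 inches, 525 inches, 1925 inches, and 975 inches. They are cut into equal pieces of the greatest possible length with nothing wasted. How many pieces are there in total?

228

Piece length = gcd(2275, 525, 1925, 975).
2275 = 5^2 × 7 × 13
525 = 3 × 5^2 × 7
1925 = 5^2 × 7 × 11
975 = 3 × 5^2 × 13
gcd(2275, 525, 1925, 975) = 5^2 = 25.
Total pieces = 2275/25 + 525/25 + 1925/25 + 975/25 = 91 + 21 + 77 + 39 = 228.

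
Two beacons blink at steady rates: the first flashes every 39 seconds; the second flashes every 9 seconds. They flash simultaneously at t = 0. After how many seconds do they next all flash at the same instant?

They coincide at every common multiple of the periods; the first is the LCM.
39 = 3 × 13
9 = 3^2
LCM(39, 9) = 3^2 × 13 = 117.

117 seconds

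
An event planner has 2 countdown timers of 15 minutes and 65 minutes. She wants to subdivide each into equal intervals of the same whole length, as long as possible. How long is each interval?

5 minutes

The interval must divide each timer length; the longest such is the gcd.
15 = 3 × 5
65 = 5 × 13
gcd(15, 65) = 5.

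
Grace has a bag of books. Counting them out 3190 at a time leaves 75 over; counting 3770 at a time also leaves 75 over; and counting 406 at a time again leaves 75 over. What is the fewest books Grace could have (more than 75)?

290365

N − 75 must be a common multiple of 3190, 3770, and 406.
3190 = 2 × 5 × 11 × 29
3770 = 2 × 5 × 13 × 29
406 = 2 × 7 × 29
LCM(3190, 3770, 406) = 2 × 5 × 7 × 11 × 13 × 29 = 290290.
Smallest N > 75 is LCM + 75 = 290290 + 75 = 290365.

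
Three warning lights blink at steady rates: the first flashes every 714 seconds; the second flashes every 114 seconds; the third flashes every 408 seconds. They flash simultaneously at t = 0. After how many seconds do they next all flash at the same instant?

54264 seconds

We need the least common multiple of the intervals.
714 = 2 × 3 × 7 × 17
114 = 2 × 3 × 19
408 = 2^3 × 3 × 17
LCM(714, 114, 408) = 2^3 × 3 × 7 × 17 × 19 = 54264.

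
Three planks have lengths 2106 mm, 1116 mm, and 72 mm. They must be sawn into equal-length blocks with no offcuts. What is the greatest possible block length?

The block length must divide every plank, so the greatest is gcd(2106, 1116, 72).
2106 = 2 × 3^4 × 13
1116 = 2^2 × 3^2 × 31
72 = 2^3 × 3^2
gcd(2106, 1116, 72) = 2 × 3^2 = 18.

18 mm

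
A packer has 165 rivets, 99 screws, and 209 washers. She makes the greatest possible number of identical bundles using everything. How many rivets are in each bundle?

Number of bundles = gcd(165, 99, 209).
165 = 3 × 5 × 11
99 = 3^2 × 11
209 = 11 × 19
gcd(165, 99, 209) = 11.
rivets per bundle = 165 / 11 = 15.

15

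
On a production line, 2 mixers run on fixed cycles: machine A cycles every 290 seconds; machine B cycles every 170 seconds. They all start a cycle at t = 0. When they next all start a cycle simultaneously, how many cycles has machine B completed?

29 cycles

They are all back at their starting positions together after one LCM of the periods.
290 = 2 × 5 × 29
170 = 2 × 5 × 17
LCM(290, 170) = 2 × 5 × 17 × 29 = 4930.
Cycles for period 170: 4930 / 170 = 29.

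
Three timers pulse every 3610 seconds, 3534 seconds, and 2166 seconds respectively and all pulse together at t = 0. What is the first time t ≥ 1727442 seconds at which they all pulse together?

2014380 seconds

Joint pulses occur at multiples of LCM(3610, 3534, 2166).
3610 = 2 × 5 × 19^2
3534 = 2 × 3 × 19 × 31
2166 = 2 × 3 × 19^2
LCM(3610, 3534, 2166) = 2 × 3 × 5 × 19^2 × 31 = 335730.
Smallest multiple of 335730 that is ≥ 1727442: ⌈1727442/335730⌉ × 335730 = 6 × 335730 = 2014380.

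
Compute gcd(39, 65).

39 = 3 × 13
65 = 5 × 13
gcd(39, 65) = 13.

13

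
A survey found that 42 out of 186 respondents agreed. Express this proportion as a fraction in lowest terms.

42 = 2 × 3 × 7
186 = 2 × 3 × 31
gcd(42, 186) = 2 × 3 = 6.
Divide numerator and denominator by 6: 42/186 = 7/31.

7/31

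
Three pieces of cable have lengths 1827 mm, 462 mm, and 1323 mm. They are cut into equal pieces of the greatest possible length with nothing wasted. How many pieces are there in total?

172

Piece length = gcd(1827, 462, 1323).
1827 = 3^2 × 7 × 29
462 = 2 × 3 × 7 × 11
1323 = 3^3 × 7^2
gcd(1827, 462, 1323) = 3 × 7 = 21.
Total pieces = 1827/21 + 462/21 + 1323/21 = 87 + 22 + 63 = 172.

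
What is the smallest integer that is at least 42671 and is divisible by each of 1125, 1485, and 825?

The integer must be a common multiple of 1125, 1485, and 825, so a multiple of their LCM.
1125 = 3^2 × 5^3
1485 = 3^3 × 5 × 11
825 = 3 × 5^2 × 11
LCM(1125, 1485, 825) = 3^3 × 5^3 × 11 = 37125.
Smallest multiple of 37125 that is ≥ 42671: ⌈42671/37125⌉ × 37125 = 2 × 37125 = 74250.

74250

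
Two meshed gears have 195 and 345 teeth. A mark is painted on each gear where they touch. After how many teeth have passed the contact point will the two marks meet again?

They coincide at every common multiple of the periods; the first is the LCM.
195 = 3 × 5 × 13
345 = 3 × 5 × 23
LCM(195, 345) = 3 × 5 × 13 × 23 = 4485.

4485 teeth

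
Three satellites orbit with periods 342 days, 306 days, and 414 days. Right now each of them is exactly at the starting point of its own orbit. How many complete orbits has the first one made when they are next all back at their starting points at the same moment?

391 orbits

The first common completion time is the LCM of the periods.
342 = 2 × 3^2 × 19
306 = 2 × 3^2 × 17
414 = 2 × 3^2 × 23
LCM(342, 306, 414) = 2 × 3^2 × 17 × 19 × 23 = 133722.
Orbits for period 342: 133722 / 342 = 391.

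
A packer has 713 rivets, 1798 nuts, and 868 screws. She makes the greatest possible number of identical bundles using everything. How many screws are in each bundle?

28

Number of bundles = gcd(713, 1798, 868).
713 = 23 × 31
1798 = 2 × 29 × 31
868 = 2^2 × 7 × 31
gcd(713, 1798, 868) = 31.
screws per bundle = 868 / 31 = 28.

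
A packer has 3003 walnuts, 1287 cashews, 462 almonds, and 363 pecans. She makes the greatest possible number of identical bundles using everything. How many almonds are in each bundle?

14

Number of bundles = gcd(3003, 1287, 462, 363).
3003 = 3 × 7 × 11 × 13
1287 = 3^2 × 11 × 13
462 = 2 × 3 × 7 × 11
363 = 3 × 11^2
gcd(3003, 1287, 462, 363) = 3 × 11 = 33.
almonds per bundle = 462 / 33 = 14.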